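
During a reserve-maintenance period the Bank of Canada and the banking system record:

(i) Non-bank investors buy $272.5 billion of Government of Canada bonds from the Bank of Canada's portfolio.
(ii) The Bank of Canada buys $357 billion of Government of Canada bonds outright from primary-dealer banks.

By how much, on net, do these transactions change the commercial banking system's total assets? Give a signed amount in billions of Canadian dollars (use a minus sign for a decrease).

Asset sale (to non-banks) $272.5 billion: bank balance sheets shrink → −$272.5B.
OMO purchase (from banks) $357 billion: just an asset swap on bank balance sheets → 0.
Net: −272.5 + 0 = -$272.5 billion.

-$272.5 billion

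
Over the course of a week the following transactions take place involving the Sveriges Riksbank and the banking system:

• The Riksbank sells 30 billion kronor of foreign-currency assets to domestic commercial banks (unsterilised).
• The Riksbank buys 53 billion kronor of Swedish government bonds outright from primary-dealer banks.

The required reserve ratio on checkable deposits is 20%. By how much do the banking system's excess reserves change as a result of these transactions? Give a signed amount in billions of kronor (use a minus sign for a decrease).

+23 billion

FX sale 30 billion kronor: reserves −30B, deposits 0.
OMO purchase (from banks) 53 billion kronor: reserves +53B, deposits 0.
Totals: Δreserves = +23B, Δdeposits = 0.
Δrequired reserves = 20% × 0 = 0.
Δexcess reserves = Δreserves − Δrequired = +23B − (0) = +23 billion.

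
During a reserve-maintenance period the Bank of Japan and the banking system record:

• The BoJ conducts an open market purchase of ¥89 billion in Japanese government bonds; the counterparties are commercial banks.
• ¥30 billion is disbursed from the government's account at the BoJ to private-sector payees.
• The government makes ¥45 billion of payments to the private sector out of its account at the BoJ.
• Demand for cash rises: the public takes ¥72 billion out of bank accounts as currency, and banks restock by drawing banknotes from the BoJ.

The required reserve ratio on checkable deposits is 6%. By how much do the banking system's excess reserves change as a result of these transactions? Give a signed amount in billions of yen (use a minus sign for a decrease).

OMO purchase (from banks) ¥89 billion: reserves +¥89B, deposits 0.
Government spending ¥30 billion: reserves +¥30B, deposits +¥30B.
Government spending ¥45 billion: reserves +¥45B, deposits +¥45B.
Currency withdrawal ¥72 billion: reserves −¥72B, deposits −¥72B.
Totals: Δreserves = +¥92B, Δdeposits = +¥3B.
Δrequired reserves = 6% × +¥3B = +¥0.18B.
Δexcess reserves = Δreserves − Δrequired = +¥92B − (+¥0.18B) = +¥91.82 billion.

+¥91.82 billion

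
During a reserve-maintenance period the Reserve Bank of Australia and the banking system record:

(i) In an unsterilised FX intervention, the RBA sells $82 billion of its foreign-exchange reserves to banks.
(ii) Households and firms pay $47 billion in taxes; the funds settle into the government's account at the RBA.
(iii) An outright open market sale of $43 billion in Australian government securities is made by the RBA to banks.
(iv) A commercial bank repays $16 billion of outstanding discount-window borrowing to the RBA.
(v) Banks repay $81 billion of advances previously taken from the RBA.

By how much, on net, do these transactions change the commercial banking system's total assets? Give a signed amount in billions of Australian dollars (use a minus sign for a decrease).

-$144 billion

RBA balance sheet:
  Assets:      Securities −$43B, Loans to banks −$97B, Foreign assets −$82B
  Liabilities: Bank reserves −$269B, Government deposits +$47B
Commercial banking system:
  Assets:      Reserves at CB −$269B, Securities +$43B, Foreign assets +$82B
  Liabilities: Checkable deposits −$47B, Borrowings from CB −$97B
Change in total bank assets = -$144 billion.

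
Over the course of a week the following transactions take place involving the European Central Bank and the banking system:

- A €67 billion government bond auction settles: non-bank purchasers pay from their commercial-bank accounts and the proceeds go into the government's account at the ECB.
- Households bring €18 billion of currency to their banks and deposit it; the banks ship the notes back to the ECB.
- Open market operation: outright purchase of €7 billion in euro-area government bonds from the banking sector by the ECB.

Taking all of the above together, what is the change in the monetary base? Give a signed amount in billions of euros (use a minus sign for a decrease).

ECB balance sheet:
  Assets:      Securities +€7B
  Liabilities: Bank reserves −€42B, Currency in circulation −€18B, Government deposits +€67B
Monetary base = currency + reserves: −€18B + (−€42B) = -€60 billion.

-€60 billion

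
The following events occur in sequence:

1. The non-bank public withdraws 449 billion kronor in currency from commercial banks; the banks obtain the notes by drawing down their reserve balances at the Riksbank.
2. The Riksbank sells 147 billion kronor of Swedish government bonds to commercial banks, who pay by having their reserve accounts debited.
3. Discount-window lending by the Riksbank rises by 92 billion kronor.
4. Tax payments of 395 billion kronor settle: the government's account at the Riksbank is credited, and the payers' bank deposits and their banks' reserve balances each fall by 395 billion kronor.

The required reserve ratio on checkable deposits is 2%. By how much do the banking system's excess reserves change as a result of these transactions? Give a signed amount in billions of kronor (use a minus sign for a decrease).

Currency withdrawal 449 billion kronor: reserves −449B, deposits −449B.
OMO sale (to banks) 147 billion kronor: reserves −147B, deposits 0.
Discount-window loan 92 billion kronor: reserves +92B, deposits 0.
Government account inflow 395 billion kronor: reserves −395B, deposits −395B.
Totals: Δreserves = −899B, Δdeposits = −844B.
Δrequired reserves = 2% × −844B = −16.88B.
Δexcess reserves = Δreserves − Δrequired = −899B − (−16.88B) = -882.12 billion.

-882.12 billion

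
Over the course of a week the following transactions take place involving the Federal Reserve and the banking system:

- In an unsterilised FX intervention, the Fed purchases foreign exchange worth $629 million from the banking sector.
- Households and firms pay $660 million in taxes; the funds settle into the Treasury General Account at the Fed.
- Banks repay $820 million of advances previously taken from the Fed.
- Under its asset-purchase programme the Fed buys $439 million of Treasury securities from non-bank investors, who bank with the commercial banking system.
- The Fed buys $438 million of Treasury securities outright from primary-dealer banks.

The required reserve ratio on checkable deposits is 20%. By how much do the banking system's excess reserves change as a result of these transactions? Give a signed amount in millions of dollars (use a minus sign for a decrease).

+$70.2 million

FX purchase $629 million: reserves +$629M, deposits 0.
Government account inflow $660 million: reserves −$660M, deposits −$660M.
Discount-window repayment $820 million: reserves −$820M, deposits 0.
Asset purchase (from non-banks) $439 million: reserves +$439M, deposits +$439M.
OMO purchase (from banks) $438 million: reserves +$438M, deposits 0.
Totals: Δreserves = +$26M, Δdeposits = −$221M.
Δrequired reserves = 20% × −$221M = −$44.2M.
Δexcess reserves = Δreserves − Δrequired = +$26M − (−$44.2M) = +$70.2 million.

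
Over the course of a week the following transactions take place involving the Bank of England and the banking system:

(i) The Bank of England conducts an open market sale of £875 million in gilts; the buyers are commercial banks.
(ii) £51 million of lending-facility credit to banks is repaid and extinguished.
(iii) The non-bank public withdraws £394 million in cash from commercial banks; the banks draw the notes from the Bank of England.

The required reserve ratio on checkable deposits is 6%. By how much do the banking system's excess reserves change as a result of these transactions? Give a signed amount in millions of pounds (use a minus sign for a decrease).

-£1296.36 million

OMO sale (to banks) £875 million: reserves −£875M, deposits 0.
Discount-window repayment £51 million: reserves −£51M, deposits 0.
Currency withdrawal £394 million: reserves −£394M, deposits −£394M.
Totals: Δreserves = −£1320M, Δdeposits = −£394M.
Δrequired reserves = 6% × −£394M = −£23.64M.
Δexcess reserves = Δreserves − Δrequired = −£1320M − (−£23.64M) = -£1296.36 million.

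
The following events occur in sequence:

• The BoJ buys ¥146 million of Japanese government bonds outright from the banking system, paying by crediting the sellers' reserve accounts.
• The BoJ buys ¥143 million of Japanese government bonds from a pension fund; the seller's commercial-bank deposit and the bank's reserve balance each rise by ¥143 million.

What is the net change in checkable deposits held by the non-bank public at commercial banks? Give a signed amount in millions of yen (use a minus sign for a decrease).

+¥143 million

OMO purchase (from banks) ¥146 million: the counterparty is a bank, so public deposits are unchanged → 0.
Asset purchase (from non-banks) ¥143 million: non-bank counterparties' bank balances rise → +¥143M.
Net: 0 + 143 = +¥143 million.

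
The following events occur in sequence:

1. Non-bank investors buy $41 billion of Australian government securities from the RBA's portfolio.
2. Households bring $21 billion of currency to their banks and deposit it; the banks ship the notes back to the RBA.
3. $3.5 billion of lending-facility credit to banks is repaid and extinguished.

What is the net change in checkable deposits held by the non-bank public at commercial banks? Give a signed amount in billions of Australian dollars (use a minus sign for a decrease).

Asset sale (to non-banks) $41 billion: non-bank counterparties' bank balances fall → −$41B.
Currency deposit $21 billion: non-bank counterparties' bank balances rise → +$21B.
Discount-window repayment $3.5 billion: the counterparty is a bank, so public deposits are unchanged → 0.
Net: −41 + 21 + 0 = -$20 billion.

-$20 billion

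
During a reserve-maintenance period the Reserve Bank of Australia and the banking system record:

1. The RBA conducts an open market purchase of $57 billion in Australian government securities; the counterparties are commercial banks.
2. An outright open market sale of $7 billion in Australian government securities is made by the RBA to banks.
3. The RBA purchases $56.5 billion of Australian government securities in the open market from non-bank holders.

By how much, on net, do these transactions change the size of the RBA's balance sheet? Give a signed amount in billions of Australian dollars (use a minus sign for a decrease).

+$106.5 billion

RBA balance sheet:
  Assets:      Securities +$106.5B
  Liabilities: Bank reserves +$106.5B
Commercial banking system:
  Assets:      Reserves at CB +$106.5B, Securities −$50B
  Liabilities: Checkable deposits +$56.5B
Change in total RBA assets = +$106.5 billion.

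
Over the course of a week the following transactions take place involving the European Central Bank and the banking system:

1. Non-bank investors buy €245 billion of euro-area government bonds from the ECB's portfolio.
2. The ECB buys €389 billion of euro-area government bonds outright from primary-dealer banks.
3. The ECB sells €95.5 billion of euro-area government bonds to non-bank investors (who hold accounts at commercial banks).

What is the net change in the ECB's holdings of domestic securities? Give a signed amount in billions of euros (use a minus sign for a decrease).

+€48.5 billion

ECB balance sheet:
  Assets:      Securities +€48.5B
  Liabilities: Bank reserves +€48.5B
Commercial banking system:
  Assets:      Reserves at CB +€48.5B, Securities −€389B
  Liabilities: Checkable deposits −€340.5B
So the change in the ECB's holdings of domestic securities is +€48.5 billion.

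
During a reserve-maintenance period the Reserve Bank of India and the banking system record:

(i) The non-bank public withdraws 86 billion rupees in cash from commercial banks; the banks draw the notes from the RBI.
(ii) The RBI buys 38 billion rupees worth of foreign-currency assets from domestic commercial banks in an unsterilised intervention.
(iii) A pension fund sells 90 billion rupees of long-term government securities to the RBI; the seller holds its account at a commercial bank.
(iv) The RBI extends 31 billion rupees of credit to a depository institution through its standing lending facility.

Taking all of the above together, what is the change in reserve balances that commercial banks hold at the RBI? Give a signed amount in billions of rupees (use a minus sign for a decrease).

+73 billion

Currency withdrawal 86 billion rupees: banks swap reserves for currency → −86B.
FX purchase 38 billion rupees: the RBI pays by crediting reserve accounts → +38B.
Asset purchase (from non-banks) 90 billion rupees: the RBI pays by crediting reserve accounts → +90B.
Discount-window loan 31 billion rupees: the loan is credited to the bank's reserve account → +31B.
Net: −86 + 38 + 90 + 31 = +73 billion.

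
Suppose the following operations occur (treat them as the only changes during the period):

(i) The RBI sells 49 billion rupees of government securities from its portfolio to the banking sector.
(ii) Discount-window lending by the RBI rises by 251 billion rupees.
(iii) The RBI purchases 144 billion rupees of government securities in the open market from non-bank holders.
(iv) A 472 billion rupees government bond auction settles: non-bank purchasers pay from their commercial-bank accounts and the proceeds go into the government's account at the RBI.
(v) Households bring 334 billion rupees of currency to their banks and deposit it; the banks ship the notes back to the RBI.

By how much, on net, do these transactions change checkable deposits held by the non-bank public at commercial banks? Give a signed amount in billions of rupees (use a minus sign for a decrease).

OMO sale (to banks) 49 billion rupees: the counterparty is a bank, so public deposits are unchanged → 0.
Discount-window loan 251 billion rupees: the counterparty is a bank, so public deposits are unchanged → 0.
Asset purchase (from non-banks) 144 billion rupees: non-bank counterparties' bank balances rise → +144B.
Government account inflow 472 billion rupees: non-bank counterparties' bank balances fall → −472B.
Currency deposit 334 billion rupees: non-bank counterparties' bank balances rise → +334B.
Net: 0 + 0 + 144 − 472 + 334 = +6 billion.

+6 billion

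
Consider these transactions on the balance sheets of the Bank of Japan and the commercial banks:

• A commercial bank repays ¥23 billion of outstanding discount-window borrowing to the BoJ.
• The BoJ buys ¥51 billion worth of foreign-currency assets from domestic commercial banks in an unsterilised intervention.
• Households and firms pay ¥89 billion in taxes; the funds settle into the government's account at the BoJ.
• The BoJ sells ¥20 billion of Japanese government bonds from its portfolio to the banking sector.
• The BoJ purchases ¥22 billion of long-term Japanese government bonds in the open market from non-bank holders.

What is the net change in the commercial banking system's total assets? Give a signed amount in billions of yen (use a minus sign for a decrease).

-¥90 billion

Discount-window repayment ¥23 billion: bank balance sheets shrink → −¥23B.
FX purchase ¥51 billion: just an asset swap on bank balance sheets → 0.
Government account inflow ¥89 billion: bank balance sheets shrink → −¥89B.
OMO sale (to banks) ¥20 billion: just an asset swap on bank balance sheets → 0.
Asset purchase (from non-banks) ¥22 billion: bank balance sheets expand → +¥22B.
Net: −23 + 0 − 89 + 0 + 22 = -¥90 billion.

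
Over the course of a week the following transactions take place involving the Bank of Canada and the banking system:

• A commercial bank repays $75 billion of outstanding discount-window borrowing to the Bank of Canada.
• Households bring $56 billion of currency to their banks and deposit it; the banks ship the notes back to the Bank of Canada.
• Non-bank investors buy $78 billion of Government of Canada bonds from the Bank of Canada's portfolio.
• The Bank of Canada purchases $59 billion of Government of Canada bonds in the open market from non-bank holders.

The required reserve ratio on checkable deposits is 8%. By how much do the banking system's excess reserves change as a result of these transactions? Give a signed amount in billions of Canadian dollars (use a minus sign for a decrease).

-$40.96 billion

Discount-window repayment $75 billion: reserves −$75B, deposits 0.
Currency deposit $56 billion: reserves +$56B, deposits +$56B.
Asset sale (to non-banks) $78 billion: reserves −$78B, deposits −$78B.
Asset purchase (from non-banks) $59 billion: reserves +$59B, deposits +$59B.
Totals: Δreserves = −$38B, Δdeposits = +$37B.
Δrequired reserves = 8% × +$37B = +$2.96B.
Δexcess reserves = Δreserves − Δrequired = −$38B − (+$2.96B) = -$40.96 billion.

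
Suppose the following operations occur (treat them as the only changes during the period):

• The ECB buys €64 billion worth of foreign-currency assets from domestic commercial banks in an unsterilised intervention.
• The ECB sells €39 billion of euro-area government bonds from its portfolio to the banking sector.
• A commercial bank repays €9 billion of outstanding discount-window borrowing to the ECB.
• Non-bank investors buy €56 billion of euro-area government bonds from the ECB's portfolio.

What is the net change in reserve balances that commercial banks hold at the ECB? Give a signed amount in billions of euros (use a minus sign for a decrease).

-€40 billion

ECB balance sheet:
  Assets:      Securities −€95B, Loans to banks −€9B, Foreign assets +€64B
  Liabilities: Bank reserves −€40B
Commercial banking system:
  Assets:      Reserves at CB −€40B, Securities +€39B, Foreign assets −€64B
  Liabilities: Checkable deposits −€56B, Borrowings from CB −€9B
So the change in reserve balances that commercial banks hold at the ECB is -€40 billion.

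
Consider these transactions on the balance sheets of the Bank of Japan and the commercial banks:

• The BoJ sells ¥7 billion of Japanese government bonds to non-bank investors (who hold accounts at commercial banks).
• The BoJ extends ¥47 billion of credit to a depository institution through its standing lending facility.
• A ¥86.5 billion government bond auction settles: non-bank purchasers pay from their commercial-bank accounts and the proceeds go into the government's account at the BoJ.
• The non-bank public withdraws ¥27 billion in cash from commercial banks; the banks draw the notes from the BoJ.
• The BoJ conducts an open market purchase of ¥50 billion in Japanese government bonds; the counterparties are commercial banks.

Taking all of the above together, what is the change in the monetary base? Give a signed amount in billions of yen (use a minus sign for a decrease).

+¥3.5 billion

Asset sale (to non-banks) ¥7 billion: BoJ balance sheet contracts → −¥7B.
Discount-window loan ¥47 billion: BoJ balance sheet expands → +¥47B.
Government account inflow ¥86.5 billion: reserves shift to a non-base liability → −¥86.5B.
Currency withdrawal ¥27 billion: just a shift between currency and reserves — both are base money → 0.
OMO purchase (from banks) ¥50 billion: BoJ balance sheet expands → +¥50B.
Net: −7 + 47 − 86.5 + 0 + 50 = +¥3.5 billion.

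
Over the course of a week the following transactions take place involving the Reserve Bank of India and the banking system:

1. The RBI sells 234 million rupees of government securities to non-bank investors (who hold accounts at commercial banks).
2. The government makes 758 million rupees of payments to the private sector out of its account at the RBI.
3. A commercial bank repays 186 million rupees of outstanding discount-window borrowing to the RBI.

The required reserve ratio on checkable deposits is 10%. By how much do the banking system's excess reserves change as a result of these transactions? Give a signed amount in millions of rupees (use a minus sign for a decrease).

+285.6 million

Asset sale (to non-banks) 234 million rupees: reserves −234M, deposits −234M.
Government spending 758 million rupees: reserves +758M, deposits +758M.
Discount-window repayment 186 million rupees: reserves −186M, deposits 0.
Totals: Δreserves = +338M, Δdeposits = +524M.
Δrequired reserves = 10% × +524M = +52.4M.
Δexcess reserves = Δreserves − Δrequired = +338M − (+52.4M) = +285.6 million.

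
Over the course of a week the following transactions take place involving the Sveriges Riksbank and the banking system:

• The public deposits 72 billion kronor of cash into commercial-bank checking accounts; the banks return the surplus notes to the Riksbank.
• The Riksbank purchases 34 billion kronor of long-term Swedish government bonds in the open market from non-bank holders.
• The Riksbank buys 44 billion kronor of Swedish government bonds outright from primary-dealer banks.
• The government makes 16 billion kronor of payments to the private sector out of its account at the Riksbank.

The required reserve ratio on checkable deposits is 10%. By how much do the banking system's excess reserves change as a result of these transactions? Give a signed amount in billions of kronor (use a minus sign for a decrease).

Currency deposit 72 billion kronor: reserves +72B, deposits +72B.
Asset purchase (from non-banks) 34 billion kronor: reserves +34B, deposits +34B.
OMO purchase (from banks) 44 billion kronor: reserves +44B, deposits 0.
Government spending 16 billion kronor: reserves +16B, deposits +16B.
Totals: Δreserves = +166B, Δdeposits = +122B.
Δrequired reserves = 10% × +122B = +12.2B.
Δexcess reserves = Δreserves − Δrequired = +166B − (+12.2B) = +153.8 billion.

+153.8 billion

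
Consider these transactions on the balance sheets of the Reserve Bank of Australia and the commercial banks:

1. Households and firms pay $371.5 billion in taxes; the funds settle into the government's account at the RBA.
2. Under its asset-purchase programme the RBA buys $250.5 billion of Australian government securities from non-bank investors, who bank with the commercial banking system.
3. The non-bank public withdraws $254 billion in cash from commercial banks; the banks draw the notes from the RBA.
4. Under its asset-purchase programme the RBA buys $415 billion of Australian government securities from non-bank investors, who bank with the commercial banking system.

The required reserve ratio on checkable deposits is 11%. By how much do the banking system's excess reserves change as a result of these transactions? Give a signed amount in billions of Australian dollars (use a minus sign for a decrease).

Government account inflow $371.5 billion: reserves −$371.5B, deposits −$371.5B.
Asset purchase (from non-banks) $250.5 billion: reserves +$250.5B, deposits +$250.5B.
Currency withdrawal $254 billion: reserves −$254B, deposits −$254B.
Asset purchase (from non-banks) $415 billion: reserves +$415B, deposits +$415B.
Totals: Δreserves = +$40B, Δdeposits = +$40B.
Δrequired reserves = 11% × +$40B = +$4.4B.
Δexcess reserves = Δreserves − Δrequired = +$40B − (+$4.4B) = +$35.6 billion.

+$35.6 billion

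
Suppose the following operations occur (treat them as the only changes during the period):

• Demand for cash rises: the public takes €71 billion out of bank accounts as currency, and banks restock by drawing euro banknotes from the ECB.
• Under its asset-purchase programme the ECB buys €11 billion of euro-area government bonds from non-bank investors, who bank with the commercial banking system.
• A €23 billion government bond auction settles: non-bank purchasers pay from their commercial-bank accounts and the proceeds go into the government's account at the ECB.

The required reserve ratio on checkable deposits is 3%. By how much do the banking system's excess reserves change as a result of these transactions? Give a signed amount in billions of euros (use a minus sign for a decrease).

-€80.51 billion

Currency withdrawal €71 billion: reserves −€71B, deposits −€71B.
Asset purchase (from non-banks) €11 billion: reserves +€11B, deposits +€11B.
Government account inflow €23 billion: reserves −€23B, deposits −€23B.
Totals: Δreserves = −€83B, Δdeposits = −€83B.
Δrequired reserves = 3% × −€83B = −€2.49B.
Δexcess reserves = Δreserves − Δrequired = −€83B − (−€2.49B) = -€80.51 billion.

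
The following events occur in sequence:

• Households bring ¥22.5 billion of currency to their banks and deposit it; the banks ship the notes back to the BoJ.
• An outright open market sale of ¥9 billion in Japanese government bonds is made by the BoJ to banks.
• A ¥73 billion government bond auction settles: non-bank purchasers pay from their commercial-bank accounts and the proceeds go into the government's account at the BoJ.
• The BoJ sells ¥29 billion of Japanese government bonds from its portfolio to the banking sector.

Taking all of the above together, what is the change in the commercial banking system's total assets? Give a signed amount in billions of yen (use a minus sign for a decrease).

BoJ balance sheet:
  Assets:      Securities −¥38B
  Liabilities: Bank reserves −¥88.5B, Currency in circulation −¥22.5B, Government deposits +¥73B
Commercial banking system:
  Assets:      Reserves at CB −¥88.5B, Securities +¥38B
  Liabilities: Checkable deposits −¥50.5B
Change in total bank assets = -¥50.5 billion.

-¥50.5 billion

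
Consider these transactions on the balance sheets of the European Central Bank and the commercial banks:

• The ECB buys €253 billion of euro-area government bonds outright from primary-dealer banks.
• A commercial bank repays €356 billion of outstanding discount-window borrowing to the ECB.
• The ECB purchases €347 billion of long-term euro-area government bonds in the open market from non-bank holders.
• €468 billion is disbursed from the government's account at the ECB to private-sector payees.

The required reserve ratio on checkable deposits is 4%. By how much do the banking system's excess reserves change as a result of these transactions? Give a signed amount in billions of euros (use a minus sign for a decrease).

+€679.4 billion

OMO purchase (from banks) €253 billion: reserves +€253B, deposits 0.
Discount-window repayment €356 billion: reserves −€356B, deposits 0.
Asset purchase (from non-banks) €347 billion: reserves +€347B, deposits +€347B.
Government spending €468 billion: reserves +€468B, deposits +€468B.
Totals: Δreserves = +€712B, Δdeposits = +€815B.
Δrequired reserves = 4% × +€815B = +€32.6B.
Δexcess reserves = Δreserves − Δrequired = +€712B − (+€32.6B) = +€679.4 billion.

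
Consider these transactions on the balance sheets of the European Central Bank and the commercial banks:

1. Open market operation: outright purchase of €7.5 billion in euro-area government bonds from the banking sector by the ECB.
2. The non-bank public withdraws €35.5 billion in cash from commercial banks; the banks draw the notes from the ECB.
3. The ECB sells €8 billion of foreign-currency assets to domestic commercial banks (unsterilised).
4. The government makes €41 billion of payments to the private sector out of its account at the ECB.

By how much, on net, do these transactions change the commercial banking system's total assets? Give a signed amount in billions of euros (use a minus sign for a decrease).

+€5.5 billion

OMO purchase (from banks) €7.5 billion: just an asset swap on bank balance sheets → 0.
Currency withdrawal €35.5 billion: bank balance sheets shrink → −€35.5B.
FX sale €8 billion: just an asset swap on bank balance sheets → 0.
Government spending €41 billion: bank balance sheets expand → +€41B.
Net: 0 − 35.5 + 0 + 41 = +€5.5 billion.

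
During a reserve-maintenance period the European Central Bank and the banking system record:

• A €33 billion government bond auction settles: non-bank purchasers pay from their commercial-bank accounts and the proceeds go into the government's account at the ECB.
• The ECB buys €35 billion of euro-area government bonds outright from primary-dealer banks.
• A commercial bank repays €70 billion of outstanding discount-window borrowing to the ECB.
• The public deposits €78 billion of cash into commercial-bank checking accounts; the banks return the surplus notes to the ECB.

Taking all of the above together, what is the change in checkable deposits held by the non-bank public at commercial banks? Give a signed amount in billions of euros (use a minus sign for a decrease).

Government account inflow €33 billion: non-bank counterparties' bank balances fall → −€33B.
OMO purchase (from banks) €35 billion: the counterparty is a bank, so public deposits are unchanged → 0.
Discount-window repayment €70 billion: the counterparty is a bank, so public deposits are unchanged → 0.
Currency deposit €78 billion: non-bank counterparties' bank balances rise → +€78B.
Net: −33 + 0 + 0 + 78 = +€45 billion.

+€45 billion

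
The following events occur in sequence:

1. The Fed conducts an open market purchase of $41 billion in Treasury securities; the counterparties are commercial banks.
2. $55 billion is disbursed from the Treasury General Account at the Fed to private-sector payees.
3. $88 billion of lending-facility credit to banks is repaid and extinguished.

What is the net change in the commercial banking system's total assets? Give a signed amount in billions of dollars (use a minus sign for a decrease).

-$33 billion

OMO purchase (from banks) $41 billion: just an asset swap on bank balance sheets → 0.
Government spending $55 billion: bank balance sheets expand → +$55B.
Discount-window repayment $88 billion: bank balance sheets shrink → −$88B.
Net: 0 + 55 − 88 = -$33 billion.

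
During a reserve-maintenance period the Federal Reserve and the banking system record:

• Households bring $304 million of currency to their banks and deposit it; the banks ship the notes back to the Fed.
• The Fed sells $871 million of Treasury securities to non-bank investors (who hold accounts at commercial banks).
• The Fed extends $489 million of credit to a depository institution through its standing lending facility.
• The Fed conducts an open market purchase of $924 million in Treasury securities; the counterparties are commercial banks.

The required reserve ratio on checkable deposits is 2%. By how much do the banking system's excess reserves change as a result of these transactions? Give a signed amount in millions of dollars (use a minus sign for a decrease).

Currency deposit $304 million: reserves +$304M, deposits +$304M.
Asset sale (to non-banks) $871 million: reserves −$871M, deposits −$871M.
Discount-window loan $489 million: reserves +$489M, deposits 0.
OMO purchase (from banks) $924 million: reserves +$924M, deposits 0.
Totals: Δreserves = +$846M, Δdeposits = −$567M.
Δrequired reserves = 2% × −$567M = −$11.34M.
Δexcess reserves = Δreserves − Δrequired = +$846M − (−$11.34M) = +$857.34 million.

+$857.34 million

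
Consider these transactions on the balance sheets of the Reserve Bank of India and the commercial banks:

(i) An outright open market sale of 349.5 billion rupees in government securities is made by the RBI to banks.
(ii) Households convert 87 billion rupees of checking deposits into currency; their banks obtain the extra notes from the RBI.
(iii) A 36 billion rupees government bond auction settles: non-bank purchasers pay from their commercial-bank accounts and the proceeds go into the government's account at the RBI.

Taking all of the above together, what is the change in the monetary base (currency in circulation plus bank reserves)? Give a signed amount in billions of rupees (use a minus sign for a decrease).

-385.5 billion

OMO sale (to banks) 349.5 billion rupees: RBI balance sheet contracts → −349.5B.
Currency withdrawal 87 billion rupees: just a shift between currency and reserves — both are base money → 0.
Government account inflow 36 billion rupees: reserves shift to a non-base liability → −36B.
Net: −349.5 + 0 − 36 = -385.5 billion.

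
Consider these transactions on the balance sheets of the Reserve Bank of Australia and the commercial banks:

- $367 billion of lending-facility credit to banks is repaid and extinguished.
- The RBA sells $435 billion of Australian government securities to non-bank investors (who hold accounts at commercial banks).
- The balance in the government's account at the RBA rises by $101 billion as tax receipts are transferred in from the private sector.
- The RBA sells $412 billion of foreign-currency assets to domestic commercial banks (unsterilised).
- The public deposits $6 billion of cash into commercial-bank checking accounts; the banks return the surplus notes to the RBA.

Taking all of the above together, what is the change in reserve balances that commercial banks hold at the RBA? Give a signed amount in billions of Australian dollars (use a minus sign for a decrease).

-$1309 billion

RBA balance sheet:
  Assets:      Securities −$435B, Loans to banks −$367B, Foreign assets −$412B
  Liabilities: Bank reserves −$1309B, Currency in circulation −$6B, Government deposits +$101B
Commercial banking system:
  Assets:      Reserves at CB −$1309B, Foreign assets +$412B
  Liabilities: Checkable deposits −$530B, Borrowings from CB −$367B
So the change in reserve balances that commercial banks hold at the RBA is -$1309 billion.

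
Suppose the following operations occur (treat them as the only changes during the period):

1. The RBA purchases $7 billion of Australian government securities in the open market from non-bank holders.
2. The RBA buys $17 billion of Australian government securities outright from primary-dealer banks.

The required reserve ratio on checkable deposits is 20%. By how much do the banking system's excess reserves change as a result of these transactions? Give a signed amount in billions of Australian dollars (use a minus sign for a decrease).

+$22.6 billion

Asset purchase (from non-banks) $7 billion: reserves +$7B, deposits +$7B.
OMO purchase (from banks) $17 billion: reserves +$17B, deposits 0.
Totals: Δreserves = +$24B, Δdeposits = +$7B.
Δrequired reserves = 20% × +$7B = +$1.4B.
Δexcess reserves = Δreserves − Δrequired = +$24B − (+$1.4B) = +$22.6 billion.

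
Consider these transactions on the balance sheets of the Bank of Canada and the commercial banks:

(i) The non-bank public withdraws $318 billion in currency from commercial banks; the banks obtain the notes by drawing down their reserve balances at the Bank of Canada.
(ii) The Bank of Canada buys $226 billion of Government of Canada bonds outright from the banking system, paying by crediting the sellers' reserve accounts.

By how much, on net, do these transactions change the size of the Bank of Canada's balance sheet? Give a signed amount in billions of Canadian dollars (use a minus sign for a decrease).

+$226 billion

Currency withdrawal $318 billion: only the composition of liabilities changes → 0.
OMO purchase (from banks) $226 billion: a Bank of Canada asset is acquired → +$226B.
Net: 0 + 226 = +$226 billion.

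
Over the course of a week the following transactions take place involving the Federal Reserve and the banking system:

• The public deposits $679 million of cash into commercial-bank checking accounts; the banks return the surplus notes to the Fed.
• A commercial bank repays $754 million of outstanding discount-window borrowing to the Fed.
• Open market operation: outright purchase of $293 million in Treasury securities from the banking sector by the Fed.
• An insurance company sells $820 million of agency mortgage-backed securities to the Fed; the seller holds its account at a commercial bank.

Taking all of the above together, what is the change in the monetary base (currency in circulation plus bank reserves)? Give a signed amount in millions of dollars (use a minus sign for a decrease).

+$359 million

Fed balance sheet:
  Assets:      Securities +$1113M, Loans to banks −$754M
  Liabilities: Bank reserves +$1038M, Currency in circulation −$679M
Commercial banking system:
  Assets:      Reserves at CB +$1038M, Securities −$293M
  Liabilities: Checkable deposits +$1499M, Borrowings from CB −$754M
Monetary base = currency + reserves: −$679M + (+$1038M) = +$359 million.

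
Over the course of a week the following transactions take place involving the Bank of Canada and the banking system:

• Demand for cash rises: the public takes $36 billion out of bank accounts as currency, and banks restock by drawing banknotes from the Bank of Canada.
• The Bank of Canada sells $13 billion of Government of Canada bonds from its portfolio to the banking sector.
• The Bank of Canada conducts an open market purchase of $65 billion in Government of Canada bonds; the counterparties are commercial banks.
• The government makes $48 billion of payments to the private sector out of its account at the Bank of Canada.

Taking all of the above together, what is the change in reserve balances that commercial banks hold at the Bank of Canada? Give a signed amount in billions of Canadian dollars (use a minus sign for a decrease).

+$64 billion

Bank of Canada balance sheet:
  Assets:      Securities +$52B
  Liabilities: Bank reserves +$64B, Currency in circulation +$36B, Government deposits −$48B
So the change in reserve balances that commercial banks hold at the Bank of Canada is +$64 billion.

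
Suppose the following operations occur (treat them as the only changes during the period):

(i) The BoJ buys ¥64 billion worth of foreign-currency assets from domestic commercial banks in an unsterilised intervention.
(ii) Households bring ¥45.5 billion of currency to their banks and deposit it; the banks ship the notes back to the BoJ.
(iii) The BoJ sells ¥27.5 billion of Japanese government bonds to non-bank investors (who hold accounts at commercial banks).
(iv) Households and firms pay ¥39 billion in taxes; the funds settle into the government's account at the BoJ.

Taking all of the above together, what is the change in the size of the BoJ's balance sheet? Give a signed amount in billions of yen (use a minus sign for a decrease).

+¥36.5 billion

FX purchase ¥64 billion: a BoJ asset is acquired → +¥64B.
Currency deposit ¥45.5 billion: only the composition of liabilities changes → 0.
Asset sale (to non-banks) ¥27.5 billion: a BoJ asset is shed → −¥27.5B.
Government account inflow ¥39 billion: only the composition of liabilities changes → 0.
Net: 64 + 0 − 27.5 + 0 = +¥36.5 billion.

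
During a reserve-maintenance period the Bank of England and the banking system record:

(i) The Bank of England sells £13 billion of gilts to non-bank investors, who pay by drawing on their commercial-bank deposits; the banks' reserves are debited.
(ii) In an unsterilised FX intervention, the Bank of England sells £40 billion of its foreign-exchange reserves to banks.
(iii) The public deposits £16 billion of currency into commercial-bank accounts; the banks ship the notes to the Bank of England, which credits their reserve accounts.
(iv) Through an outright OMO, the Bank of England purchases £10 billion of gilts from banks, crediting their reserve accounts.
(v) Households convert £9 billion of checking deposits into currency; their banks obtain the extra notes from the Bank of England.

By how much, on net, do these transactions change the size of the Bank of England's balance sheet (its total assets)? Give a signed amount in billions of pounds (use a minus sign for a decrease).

-£43 billion

Bank of England balance sheet:
  Assets:      Securities −£3B, Foreign assets −£40B
  Liabilities: Bank reserves −£36B, Currency in circulation −£7B
Commercial banking system:
  Assets:      Reserves at CB −£36B, Securities −£10B, Foreign assets +£40B
  Liabilities: Checkable deposits −£6B
Change in total Bank of England assets = -£43 billion.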